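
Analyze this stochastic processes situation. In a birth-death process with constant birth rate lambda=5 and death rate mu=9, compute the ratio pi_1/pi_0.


For birth-death process, pi_n/pi_0 = (lambda/mu)^n
= (5/9)^1
= 0.5556

0.5556


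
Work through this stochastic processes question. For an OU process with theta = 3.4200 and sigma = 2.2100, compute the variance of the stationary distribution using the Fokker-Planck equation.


Stationary variance = sigma^2 / (2*theta)
= 2.2100^2 / (2*3.4200)
= 4.8841 / 6.8400
= 0.7140

0.7140


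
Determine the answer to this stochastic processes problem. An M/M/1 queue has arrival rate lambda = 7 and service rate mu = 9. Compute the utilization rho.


rho = lambda/mu
= 7/9
= 0.7778

0.7778


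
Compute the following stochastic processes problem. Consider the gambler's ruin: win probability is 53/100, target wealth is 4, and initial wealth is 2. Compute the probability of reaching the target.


Gambler's ruin formula:
r = q/p = 0.4700/0.5300 = 0.8868
P(win) = (1 - r^i)/(1 - r^N)
= (1 - 0.8868^2)/(1 - 0.8868^4)
= 0.5598

0.5598


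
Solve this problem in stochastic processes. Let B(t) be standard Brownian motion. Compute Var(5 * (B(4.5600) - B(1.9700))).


Var(alpha*(B(t)-B(s))) = alpha^2 * (t-s)
= 5^2 * (4.5600 - 1.9700)
= 25 * 2.5900
= 64.7500

64.7500


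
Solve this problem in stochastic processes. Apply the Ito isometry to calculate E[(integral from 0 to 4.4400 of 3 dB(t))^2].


By Ito isometry: E[(int f dB)^2] = int f^2 dt
= 3^2 * 4.4400
= 9 * 4.4400 = 39.9600

39.9600


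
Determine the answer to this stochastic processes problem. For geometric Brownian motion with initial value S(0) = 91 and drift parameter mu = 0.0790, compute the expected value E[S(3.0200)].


E[S(t)] = S(0) * exp(mu * t)
= 91 * exp(0.0790 * 3.0200)
= 91 * 1.2694
= 115.5195

115.5195


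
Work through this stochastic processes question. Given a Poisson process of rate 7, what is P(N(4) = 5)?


P(N(t)=k) = (lambda*t)^k * exp(-lambda*t) / k!
lambda*t = 28
= 28^5 * exp(-28) / 5!
= 17210368 * 6.9144e-13 / 120
= 9.9166e-08

9.9166e-08


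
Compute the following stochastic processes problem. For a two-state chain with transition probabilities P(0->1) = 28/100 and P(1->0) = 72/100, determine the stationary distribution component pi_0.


Stationary distribution: pi_0 = p10/(p01+p10), pi_1 = p01/(p01+p10)
p01 = 0.2800, p10 = 0.7200
pi_0 = 0.7200

0.7200


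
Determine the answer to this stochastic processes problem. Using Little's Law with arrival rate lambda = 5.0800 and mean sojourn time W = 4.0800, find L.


Little's Law: L = lambda * W
= 5.0800 * 4.0800
= 20.7264

20.7264


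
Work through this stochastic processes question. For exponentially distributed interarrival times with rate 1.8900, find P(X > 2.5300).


P(X > t) = exp(-lambda * t)
= exp(-1.8900 * 2.5300)
= exp(-4.7817) = 0.0084

0.0084


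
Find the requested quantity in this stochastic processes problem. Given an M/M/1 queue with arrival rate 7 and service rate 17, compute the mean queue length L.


rho = 7/17 = 0.4118
L = rho/(1-rho)
= 0.4118/0.5882
= 0.7000

0.7000


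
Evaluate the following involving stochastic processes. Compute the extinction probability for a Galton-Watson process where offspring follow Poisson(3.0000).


Since mu = 3.0000 > 1, extinction prob q < 1.
Solve s = exp(mu*(s-1)) iteratively.
q = 0.0595

0.0595


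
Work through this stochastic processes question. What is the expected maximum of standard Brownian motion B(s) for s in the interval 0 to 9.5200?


E(max B(s)) = sqrt(2t/pi)
= sqrt(2*9.5200/pi)
= sqrt(6.0606)
= 2.4618

2.4618


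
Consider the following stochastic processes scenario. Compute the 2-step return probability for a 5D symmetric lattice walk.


P(return in 2 steps) = P(reverse first step) = 1/(2d)
= 1/10
= 0.1000

0.1000


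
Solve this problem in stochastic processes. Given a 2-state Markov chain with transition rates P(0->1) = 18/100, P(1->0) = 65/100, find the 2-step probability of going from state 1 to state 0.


Computing P^2 by matrix multiplication.
P = [[0.8200, 0.1800], [0.6500, 0.3500]]
After raising P to the power 2:
P^2(1,0) = 0.7605

0.7605


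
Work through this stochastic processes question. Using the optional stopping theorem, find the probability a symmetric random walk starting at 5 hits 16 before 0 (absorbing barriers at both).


By optional stopping theorem: E(M at tau) = M(0) = 5
P(hit 16)*16 + P(hit 0)*0 = 5
P(hit 16) = (5 - 0)/(16 - 0) = 5/16 = 0.3125

0.3125


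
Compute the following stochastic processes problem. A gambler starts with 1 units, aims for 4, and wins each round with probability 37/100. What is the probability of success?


Gambler's ruin formula:
r = q/p = 0.6300/0.3700 = 1.7027
P(win) = (1 - r^i)/(1 - r^N)
= (1 - 1.7027^1)/(1 - 1.7027^4)
= 0.0949

0.0949


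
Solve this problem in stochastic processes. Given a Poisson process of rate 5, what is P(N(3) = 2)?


P(N(t)=k) = (lambda*t)^k * exp(-lambda*t) / k!
lambda*t = 15
= 15^2 * exp(-15) / 2!
= 225 * 3.0590e-07 / 2
= 3.4414e-05

3.4414e-05


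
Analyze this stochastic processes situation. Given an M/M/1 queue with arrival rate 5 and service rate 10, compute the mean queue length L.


rho = 5/10 = 0.5000
L = rho/(1-rho)
= 0.5000/0.5000
= 1.0000

1.0000


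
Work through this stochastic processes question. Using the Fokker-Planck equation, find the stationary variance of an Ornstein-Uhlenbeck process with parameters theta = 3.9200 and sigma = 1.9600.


Stationary variance = sigma^2 / (2*theta)
= 1.9600^2 / (2*3.9200)
= 3.8416 / 7.8400
= 0.4900

0.4900


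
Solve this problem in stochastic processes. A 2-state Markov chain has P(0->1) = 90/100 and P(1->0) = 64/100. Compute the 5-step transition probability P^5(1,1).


Computing P^5 by matrix multiplication.
P = [[0.1000, 0.9000], [0.6400, 0.3600]]
After raising P to the power 5:
P^5(1,1) = 0.5653

0.5653


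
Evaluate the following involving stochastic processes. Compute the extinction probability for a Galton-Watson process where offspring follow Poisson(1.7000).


Since mu = 1.7000 > 1, extinction prob q < 1.
Solve s = exp(mu*(s-1)) iteratively.
q = 0.3088

0.3088


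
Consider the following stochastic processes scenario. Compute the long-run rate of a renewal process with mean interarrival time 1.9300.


Long-run renewal rate = 1/E(X)
= 1/1.9300
= 0.5181

0.5181


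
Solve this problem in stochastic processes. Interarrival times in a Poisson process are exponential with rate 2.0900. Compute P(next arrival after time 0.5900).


P(X > t) = exp(-lambda * t)
= exp(-2.0900 * 0.5900)
= exp(-1.2331) = 0.2914

0.2914


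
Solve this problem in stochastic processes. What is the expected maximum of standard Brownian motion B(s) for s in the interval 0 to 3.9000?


E(max B(s)) = sqrt(2t/pi)
= sqrt(2*3.9000/pi)
= sqrt(2.4828)
= 1.5757

1.5757


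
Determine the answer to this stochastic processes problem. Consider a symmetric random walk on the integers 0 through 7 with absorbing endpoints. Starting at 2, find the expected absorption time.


For symmetric RW on 0,...,N with absorbing barriers, E(i) = i*(N-i)
E(2) = 2 * 5 = 10

10


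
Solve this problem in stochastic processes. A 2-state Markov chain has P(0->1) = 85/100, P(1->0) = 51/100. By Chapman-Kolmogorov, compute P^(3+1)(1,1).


P^4 = P^3 * P^1
Computing via matrix multiplication of the transition matrix.
Entry (1,1) of P^4 = 0.6313

0.6313


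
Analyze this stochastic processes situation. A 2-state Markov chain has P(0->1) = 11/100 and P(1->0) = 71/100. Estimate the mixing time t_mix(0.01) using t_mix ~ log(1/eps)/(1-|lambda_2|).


lambda_2 = |1 - p01 - p10| = |1 - 0.1100 - 0.7100| = 0.1800
t_mix ~ log(1/eps)/(1 - |lambda_2|)
= log(100)/(1 - 0.1800) = 4.6052/0.8200
= 5.6161

5.6161


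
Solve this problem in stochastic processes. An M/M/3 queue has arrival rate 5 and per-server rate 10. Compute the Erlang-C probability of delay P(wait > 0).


a = lambda/mu = 0.5000
rho = a/c = 0.1667
Erlang-C formula applied:
C(c,a) = 0.0152

0.0152


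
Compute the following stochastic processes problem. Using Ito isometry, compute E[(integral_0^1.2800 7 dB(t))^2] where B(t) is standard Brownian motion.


By Ito isometry: E[(int f dB)^2] = int f^2 dt
= 7^2 * 1.2800
= 49 * 1.2800 = 62.7200

62.7200


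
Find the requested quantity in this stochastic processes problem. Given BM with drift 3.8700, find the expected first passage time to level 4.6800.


Expected first passage time = a/mu
= 4.6800/3.8700
= 1.2093

1.2093


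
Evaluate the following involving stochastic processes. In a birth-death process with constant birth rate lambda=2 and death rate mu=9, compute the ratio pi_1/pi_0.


For birth-death process, pi_n/pi_0 = (lambda/mu)^n
= (2/9)^1
= 0.2222

0.2222


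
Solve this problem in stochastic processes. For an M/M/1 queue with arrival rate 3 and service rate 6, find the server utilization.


rho = lambda/mu
= 3/6
= 0.5000

0.5000


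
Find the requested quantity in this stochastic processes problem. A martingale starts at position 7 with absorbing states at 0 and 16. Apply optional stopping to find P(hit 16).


By optional stopping theorem: E(M at tau) = M(0) = 7
P(hit 16)*16 + P(hit 0)*0 = 7
P(hit 16) = (7 - 0)/(16 - 0) = 7/16 = 0.4375

0.4375


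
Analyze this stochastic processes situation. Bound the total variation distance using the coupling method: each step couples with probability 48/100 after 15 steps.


TV distance bound <= (1-delta)^n
= (1 - 0.4800)^15
= 0.5200^15
= 5.4960e-05

5.4960e-05


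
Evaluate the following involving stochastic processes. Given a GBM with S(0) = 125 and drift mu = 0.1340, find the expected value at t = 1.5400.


E[S(t)] = S(0) * exp(mu * t)
= 125 * exp(0.1340 * 1.5400)
= 125 * 1.2292
= 153.6495

153.6495


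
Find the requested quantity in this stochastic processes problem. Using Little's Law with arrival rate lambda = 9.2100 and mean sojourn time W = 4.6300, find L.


Little's Law: L = lambda * W
= 9.2100 * 4.6300
= 42.6423

42.6423


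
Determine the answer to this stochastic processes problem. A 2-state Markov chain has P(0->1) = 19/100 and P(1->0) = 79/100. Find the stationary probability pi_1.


Stationary distribution: pi_0 = p10/(p01+p10), pi_1 = p01/(p01+p10)
p01 = 0.1900, p10 = 0.7900
pi_1 = 0.1939

0.1939


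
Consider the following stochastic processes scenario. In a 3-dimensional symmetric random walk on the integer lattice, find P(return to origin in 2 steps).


P(return in 2 steps) = P(reverse first step) = 1/(2d)
= 1/6
= 0.1667

0.1667


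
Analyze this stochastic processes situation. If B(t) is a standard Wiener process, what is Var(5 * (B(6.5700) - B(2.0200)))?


Var(alpha*(B(t)-B(s))) = alpha^2 * (t-s)
= 5^2 * (6.5700 - 2.0200)
= 25 * 4.5500
= 113.7500

113.7500


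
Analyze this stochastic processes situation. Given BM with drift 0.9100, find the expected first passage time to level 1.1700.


Expected first passage time = a/mu
= 1.1700/0.9100
= 1.2857

1.2857


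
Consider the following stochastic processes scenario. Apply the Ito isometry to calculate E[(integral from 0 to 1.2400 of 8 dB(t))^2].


By Ito isometry: E[(int f dB)^2] = int f^2 dt
= 8^2 * 1.2400
= 64 * 1.2400 = 79.3600

79.3600


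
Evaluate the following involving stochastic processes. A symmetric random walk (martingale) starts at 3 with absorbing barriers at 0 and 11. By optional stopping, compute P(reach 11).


By optional stopping theorem: E(M at tau) = M(0) = 3
P(hit 11)*11 + P(hit 0)*0 = 3
P(hit 11) = (3 - 0)/(11 - 0) = 3/11 = 0.2727

0.2727


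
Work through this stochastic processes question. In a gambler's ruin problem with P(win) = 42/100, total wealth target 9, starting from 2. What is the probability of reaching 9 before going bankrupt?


Gambler's ruin formula:
r = q/p = 0.5800/0.4200 = 1.3810
P(win) = (1 - r^i)/(1 - r^N)
= (1 - 1.3810^2)/(1 - 1.3810^9)
= 0.0525

0.0525


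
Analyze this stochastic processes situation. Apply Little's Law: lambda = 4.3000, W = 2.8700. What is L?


Little's Law: L = lambda * W
= 4.3000 * 2.8700
= 12.3410

12.3410


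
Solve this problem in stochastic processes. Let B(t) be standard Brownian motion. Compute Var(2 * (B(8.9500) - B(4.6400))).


Var(alpha*(B(t)-B(s))) = alpha^2 * (t-s)
= 2^2 * (8.9500 - 4.6400)
= 4 * 4.3100
= 17.2400

17.2400


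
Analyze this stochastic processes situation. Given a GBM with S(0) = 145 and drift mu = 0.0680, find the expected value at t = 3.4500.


E[S(t)] = S(0) * exp(mu * t)
= 145 * exp(0.0680 * 3.4500)
= 145 * 1.2644
= 183.3384

183.3384


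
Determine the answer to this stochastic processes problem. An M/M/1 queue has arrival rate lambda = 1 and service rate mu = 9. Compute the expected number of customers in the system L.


rho = 1/9 = 0.1111
L = rho/(1-rho)
= 0.1111/0.8889
= 0.1250

0.1250


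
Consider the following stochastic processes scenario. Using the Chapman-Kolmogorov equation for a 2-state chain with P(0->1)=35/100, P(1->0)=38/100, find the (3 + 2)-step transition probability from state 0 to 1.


P^5 = P^3 * P^2
Computing via matrix multiplication of the transition matrix.
Entry (0,1) of P^5 = 0.4788

0.4788


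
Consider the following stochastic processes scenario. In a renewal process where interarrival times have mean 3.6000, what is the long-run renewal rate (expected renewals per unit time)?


Long-run renewal rate = 1/E(X)
= 1/3.6000
= 0.2778

0.2778


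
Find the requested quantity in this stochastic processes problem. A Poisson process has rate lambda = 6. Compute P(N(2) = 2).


P(N(t)=k) = (lambda*t)^k * exp(-lambda*t) / k!
lambda*t = 12
= 12^2 * exp(-12) / 2!
= 144 * 6.1442e-06 / 2
= 4.4238e-04

4.4238e-04


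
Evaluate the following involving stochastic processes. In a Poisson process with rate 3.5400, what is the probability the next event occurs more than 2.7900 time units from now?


P(X > t) = exp(-lambda * t)
= exp(-3.5400 * 2.7900)
= exp(-9.8766) = 5.1363e-05

5.1363e-05


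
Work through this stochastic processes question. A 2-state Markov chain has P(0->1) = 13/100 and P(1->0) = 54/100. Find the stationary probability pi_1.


Stationary distribution: pi_0 = p10/(p01+p10), pi_1 = p01/(p01+p10)
p01 = 0.1300, p10 = 0.5400
pi_1 = 0.1940

0.1940


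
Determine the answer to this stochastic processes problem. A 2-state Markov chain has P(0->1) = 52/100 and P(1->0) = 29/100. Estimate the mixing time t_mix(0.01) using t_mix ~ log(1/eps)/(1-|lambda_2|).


lambda_2 = |1 - p01 - p10| = |1 - 0.5200 - 0.2900| = 0.1900
t_mix ~ log(1/eps)/(1 - |lambda_2|)
= log(100)/(1 - 0.1900) = 4.6052/0.8100
= 5.6854

5.6854


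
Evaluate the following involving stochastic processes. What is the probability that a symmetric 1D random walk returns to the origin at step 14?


P(S(14) = 0) = C(14,7) / 4^7
= 3432 / 16384
= 0.2095

0.2095


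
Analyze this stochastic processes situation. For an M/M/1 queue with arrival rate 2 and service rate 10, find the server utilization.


rho = lambda/mu
= 2/10
= 0.2000

0.2000


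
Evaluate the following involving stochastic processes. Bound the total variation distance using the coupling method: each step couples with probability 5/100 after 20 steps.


TV distance bound <= (1-delta)^n
= (1 - 0.0500)^20
= 0.9500^20
= 0.3585

0.3585


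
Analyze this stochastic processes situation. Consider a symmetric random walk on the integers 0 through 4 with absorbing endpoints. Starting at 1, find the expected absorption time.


For symmetric RW on 0,...,N with absorbing barriers, E(i) = i*(N-i)
E(1) = 1 * 3 = 3

3


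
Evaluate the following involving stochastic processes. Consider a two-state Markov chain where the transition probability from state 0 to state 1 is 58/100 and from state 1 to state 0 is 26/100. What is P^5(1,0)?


Computing P^5 by matrix multiplication.
P = [[0.4200, 0.5800], [0.2600, 0.7400]]
After raising P to the power 5:
P^5(1,0) = 0.3095

0.3095


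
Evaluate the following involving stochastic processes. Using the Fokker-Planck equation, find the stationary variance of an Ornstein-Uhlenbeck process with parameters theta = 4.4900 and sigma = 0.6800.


Stationary variance = sigma^2 / (2*theta)
= 0.6800^2 / (2*4.4900)
= 0.4624 / 8.9800
= 0.0515

0.0515


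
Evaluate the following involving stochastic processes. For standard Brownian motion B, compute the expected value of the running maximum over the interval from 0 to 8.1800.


E(max B(s)) = sqrt(2t/pi)
= sqrt(2*8.1800/pi)
= sqrt(5.2075)
= 2.2820

2.2820


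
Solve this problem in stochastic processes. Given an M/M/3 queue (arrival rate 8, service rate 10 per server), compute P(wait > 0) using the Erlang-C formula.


a = lambda/mu = 0.8000
rho = a/c = 0.2667
Erlang-C formula applied:
C(c,a) = 0.0520

0.0520


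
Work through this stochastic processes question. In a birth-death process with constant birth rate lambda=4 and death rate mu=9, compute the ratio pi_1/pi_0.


For birth-death process, pi_n/pi_0 = (lambda/mu)^n
= (4/9)^1
= 0.4444

0.4444


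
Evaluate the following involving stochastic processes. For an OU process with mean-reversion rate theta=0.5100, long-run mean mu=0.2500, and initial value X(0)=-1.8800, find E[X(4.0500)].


E[X(t)] = mu + (X(0) - mu)*exp(-theta*t)
= 0.2500 + (-1.8800 - 0.2500)*exp(-0.5100*4.0500)
= 0.2500 + -2.1300 * 0.1268
= -0.0200

-0.0200


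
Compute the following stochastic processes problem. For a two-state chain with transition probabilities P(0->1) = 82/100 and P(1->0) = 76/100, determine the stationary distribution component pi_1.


Stationary distribution: pi_0 = p10/(p01+p10), pi_1 = p01/(p01+p10)
p01 = 0.8200, p10 = 0.7600
pi_1 = 0.5190

0.5190


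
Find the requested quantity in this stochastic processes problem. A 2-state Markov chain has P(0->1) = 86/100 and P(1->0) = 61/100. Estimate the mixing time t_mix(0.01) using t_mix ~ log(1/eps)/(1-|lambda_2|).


lambda_2 = |1 - p01 - p10| = |1 - 0.8600 - 0.6100| = 0.4700
t_mix ~ log(1/eps)/(1 - |lambda_2|)
= log(100)/(1 - 0.4700) = 4.6052/0.5300
= 8.6890

8.6890


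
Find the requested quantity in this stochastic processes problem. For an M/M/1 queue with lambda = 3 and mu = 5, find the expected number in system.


rho = 3/5 = 0.6000
L = rho/(1-rho)
= 0.6000/0.4000
= 1.5000

1.5000


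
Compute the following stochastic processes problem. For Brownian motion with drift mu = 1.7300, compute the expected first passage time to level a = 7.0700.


Expected first passage time = a/mu
= 7.0700/1.7300
= 4.0867

4.0867


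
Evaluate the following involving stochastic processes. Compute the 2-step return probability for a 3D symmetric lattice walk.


P(return in 2 steps) = P(reverse first step) = 1/(2d)
= 1/6
= 0.1667

0.1667


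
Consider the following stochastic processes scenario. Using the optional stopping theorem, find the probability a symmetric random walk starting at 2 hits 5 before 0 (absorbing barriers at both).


By optional stopping theorem: E(M at tau) = M(0) = 2
P(hit 5)*5 + P(hit 0)*0 = 2
P(hit 5) = (2 - 0)/(5 - 0) = 2/5 = 0.4000

0.4000


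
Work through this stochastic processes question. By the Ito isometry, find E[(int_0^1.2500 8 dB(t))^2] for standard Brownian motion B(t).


By Ito isometry: E[(int f dB)^2] = int f^2 dt
= 8^2 * 1.2500
= 64 * 1.2500 = 80.0000

80.0000


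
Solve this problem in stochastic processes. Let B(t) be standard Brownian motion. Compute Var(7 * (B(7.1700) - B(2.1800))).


Var(alpha*(B(t)-B(s))) = alpha^2 * (t-s)
= 7^2 * (7.1700 - 2.1800)
= 49 * 4.9900
= 244.5100

244.5100


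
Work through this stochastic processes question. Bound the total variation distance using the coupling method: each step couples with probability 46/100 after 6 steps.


TV distance bound <= (1-delta)^n
= (1 - 0.4600)^6
= 0.5400^6
= 0.0248

0.0248


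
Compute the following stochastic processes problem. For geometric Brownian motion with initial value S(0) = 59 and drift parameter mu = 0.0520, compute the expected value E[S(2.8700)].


E[S(t)] = S(0) * exp(mu * t)
= 59 * exp(0.0520 * 2.8700)
= 59 * 1.1610
= 68.4961

68.4961


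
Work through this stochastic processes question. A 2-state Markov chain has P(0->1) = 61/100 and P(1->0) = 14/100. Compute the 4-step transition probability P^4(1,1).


Computing P^4 by matrix multiplication.
P = [[0.3900, 0.6100], [0.1400, 0.8600]]
After raising P to the power 4:
P^4(1,1) = 0.8141

0.8141


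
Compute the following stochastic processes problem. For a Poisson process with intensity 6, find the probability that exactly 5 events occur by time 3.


P(N(t)=k) = (lambda*t)^k * exp(-lambda*t) / k!
lambda*t = 18
= 18^5 * exp(-18) / 5!
= 1889568 * 1.5230e-08 / 120
= 2.3982e-04

2.3982e-04


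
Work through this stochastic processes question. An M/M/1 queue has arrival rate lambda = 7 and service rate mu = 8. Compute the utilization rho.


rho = lambda/mu
= 7/8
= 0.8750

0.8750


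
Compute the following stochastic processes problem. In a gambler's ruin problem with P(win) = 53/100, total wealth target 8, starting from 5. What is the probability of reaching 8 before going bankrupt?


Gambler's ruin formula:
r = q/p = 0.4700/0.5300 = 0.8868
P(win) = (1 - r^i)/(1 - r^N)
= (1 - 0.8868^5)/(1 - 0.8868^8)
= 0.7313

0.7313


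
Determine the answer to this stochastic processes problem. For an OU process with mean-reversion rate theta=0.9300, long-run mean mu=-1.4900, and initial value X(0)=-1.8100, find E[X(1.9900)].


E[X(t)] = mu + (X(0) - mu)*exp(-theta*t)
= -1.4900 + (-1.8100 - -1.4900)*exp(-0.9300*1.9900)
= -1.4900 + -0.3200 * 0.1571
= -1.5403

-1.5403


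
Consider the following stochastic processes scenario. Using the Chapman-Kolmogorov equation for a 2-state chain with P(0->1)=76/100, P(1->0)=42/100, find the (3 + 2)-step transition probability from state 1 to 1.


P^5 = P^3 * P^2
Computing via matrix multiplication of the transition matrix.
Entry (1,1) of P^5 = 0.6440

0.6440


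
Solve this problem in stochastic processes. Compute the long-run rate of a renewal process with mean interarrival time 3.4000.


Long-run renewal rate = 1/E(X)
= 1/3.4000
= 0.2941

0.2941


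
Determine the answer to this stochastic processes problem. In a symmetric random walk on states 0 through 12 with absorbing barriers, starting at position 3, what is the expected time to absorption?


For symmetric RW on 0,...,N with absorbing barriers, E(i) = i*(N-i)
E(3) = 3 * 9 = 27

27


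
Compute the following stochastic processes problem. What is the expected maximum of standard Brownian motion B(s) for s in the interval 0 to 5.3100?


E(max B(s)) = sqrt(2t/pi)
= sqrt(2*5.3100/pi)
= sqrt(3.3805)
= 1.8386

1.8386


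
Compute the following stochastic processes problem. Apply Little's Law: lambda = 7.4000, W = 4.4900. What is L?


Little's Law: L = lambda * W
= 7.4000 * 4.4900
= 33.2260

33.2260


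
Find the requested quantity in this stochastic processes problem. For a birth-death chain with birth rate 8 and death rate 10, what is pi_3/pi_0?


For birth-death process, pi_n/pi_0 = (lambda/mu)^n
= (8/10)^3
= 0.5120

0.5120


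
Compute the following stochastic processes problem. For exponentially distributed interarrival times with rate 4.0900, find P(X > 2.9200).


P(X > t) = exp(-lambda * t)
= exp(-4.0900 * 2.9200)
= exp(-11.9428) = 6.5059e-06

6.5059e-06


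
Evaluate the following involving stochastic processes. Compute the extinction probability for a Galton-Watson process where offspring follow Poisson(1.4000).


Since mu = 1.4000 > 1, extinction prob q < 1.
Solve s = exp(mu*(s-1)) iteratively.
q = 0.4890

0.4890


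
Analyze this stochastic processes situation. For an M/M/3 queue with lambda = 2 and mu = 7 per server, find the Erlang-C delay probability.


a = lambda/mu = 0.2857
rho = a/c = 0.0952
Erlang-C formula applied:
C(c,a) = 0.0032

0.0032


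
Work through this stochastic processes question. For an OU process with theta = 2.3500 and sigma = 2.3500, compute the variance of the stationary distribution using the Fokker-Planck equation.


Stationary variance = sigma^2 / (2*theta)
= 2.3500^2 / (2*2.3500)
= 5.5225 / 4.7000
= 1.1750

1.1750


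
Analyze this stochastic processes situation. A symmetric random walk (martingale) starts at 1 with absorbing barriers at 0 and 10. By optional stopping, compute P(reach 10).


By optional stopping theorem: E(M at tau) = M(0) = 1
P(hit 10)*10 + P(hit 0)*0 = 1
P(hit 10) = (1 - 0)/(10 - 0) = 1/10 = 0.1000

0.1000


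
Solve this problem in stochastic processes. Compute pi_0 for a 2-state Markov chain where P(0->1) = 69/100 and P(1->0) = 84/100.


Stationary distribution: pi_0 = p10/(p01+p10), pi_1 = p01/(p01+p10)
p01 = 0.6900, p10 = 0.8400
pi_0 = 0.5490

0.5490


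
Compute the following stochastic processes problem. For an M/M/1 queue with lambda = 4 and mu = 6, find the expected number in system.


rho = 4/6 = 0.6667
L = rho/(1-rho)
= 0.6667/0.3333
= 2.0000

2.0000


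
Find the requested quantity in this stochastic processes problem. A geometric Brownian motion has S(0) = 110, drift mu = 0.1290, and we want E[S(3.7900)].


E[S(t)] = S(0) * exp(mu * t)
= 110 * exp(0.1290 * 3.7900)
= 110 * 1.6305
= 179.3592

179.3592


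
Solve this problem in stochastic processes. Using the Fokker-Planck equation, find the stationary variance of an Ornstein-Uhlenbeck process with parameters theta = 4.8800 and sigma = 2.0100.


Stationary variance = sigma^2 / (2*theta)
= 2.0100^2 / (2*4.8800)
= 4.0401 / 9.7600
= 0.4139

0.4139


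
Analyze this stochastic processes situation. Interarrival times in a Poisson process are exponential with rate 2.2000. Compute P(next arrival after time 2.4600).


P(X > t) = exp(-lambda * t)
= exp(-2.2000 * 2.4600)
= exp(-5.4120) = 0.0045

0.0045


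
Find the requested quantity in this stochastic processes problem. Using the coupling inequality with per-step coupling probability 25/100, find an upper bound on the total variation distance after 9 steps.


TV distance bound <= (1-delta)^n
= (1 - 0.2500)^9
= 0.7500^9
= 0.0751

0.0751


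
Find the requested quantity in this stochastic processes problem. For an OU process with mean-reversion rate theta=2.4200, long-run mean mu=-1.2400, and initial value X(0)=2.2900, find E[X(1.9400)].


E[X(t)] = mu + (X(0) - mu)*exp(-theta*t)
= -1.2400 + (2.2900 - -1.2400)*exp(-2.4200*1.9400)
= -1.2400 + 3.5300 * 0.0091
= -1.2077

-1.2077


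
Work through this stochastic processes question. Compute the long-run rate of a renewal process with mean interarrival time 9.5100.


Long-run renewal rate = 1/E(X)
= 1/9.5100
= 0.1052

0.1052


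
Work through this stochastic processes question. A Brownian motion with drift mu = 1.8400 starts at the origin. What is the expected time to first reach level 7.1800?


Expected first passage time = a/mu
= 7.1800/1.8400
= 3.9022

3.9022


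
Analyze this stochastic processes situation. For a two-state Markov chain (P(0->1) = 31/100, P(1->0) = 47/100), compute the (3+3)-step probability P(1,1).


P^6 = P^3 * P^3
Computing via matrix multiplication of the transition matrix.
Entry (1,1) of P^6 = 0.3975

0.3975


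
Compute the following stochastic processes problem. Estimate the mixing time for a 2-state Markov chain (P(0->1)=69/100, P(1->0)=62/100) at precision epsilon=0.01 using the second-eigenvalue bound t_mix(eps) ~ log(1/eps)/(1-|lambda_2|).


lambda_2 = |1 - p01 - p10| = |1 - 0.6900 - 0.6200| = 0.3100
t_mix ~ log(1/eps)/(1 - |lambda_2|)
= log(100)/(1 - 0.3100) = 4.6052/0.6900
= 6.6742

6.6742


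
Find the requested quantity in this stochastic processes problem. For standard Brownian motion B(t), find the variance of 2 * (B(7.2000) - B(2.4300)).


Var(alpha*(B(t)-B(s))) = alpha^2 * (t-s)
= 2^2 * (7.2000 - 2.4300)
= 4 * 4.7700
= 19.0800

19.0800


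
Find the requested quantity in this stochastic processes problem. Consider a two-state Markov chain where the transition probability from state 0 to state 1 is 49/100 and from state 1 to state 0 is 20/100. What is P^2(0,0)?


Computing P^2 by matrix multiplication.
P = [[0.5100, 0.4900], [0.2000, 0.8000]]
After raising P to the power 2:
P^2(0,0) = 0.3581

0.3581


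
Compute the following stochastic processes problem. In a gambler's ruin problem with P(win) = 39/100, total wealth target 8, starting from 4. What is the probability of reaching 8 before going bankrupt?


Gambler's ruin formula:
r = q/p = 0.6100/0.3900 = 1.5641
P(win) = (1 - r^i)/(1 - r^N)
= (1 - 1.5641^4)/(1 - 1.5641^8)
= 0.1432

0.1432


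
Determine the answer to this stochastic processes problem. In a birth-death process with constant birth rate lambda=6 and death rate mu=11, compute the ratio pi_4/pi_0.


For birth-death process, pi_n/pi_0 = (lambda/mu)^n
= (6/11)^4
= 0.0885

0.0885


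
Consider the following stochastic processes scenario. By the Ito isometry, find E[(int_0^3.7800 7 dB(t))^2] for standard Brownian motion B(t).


By Ito isometry: E[(int f dB)^2] = int f^2 dt
= 7^2 * 3.7800
= 49 * 3.7800 = 185.2200

185.2200


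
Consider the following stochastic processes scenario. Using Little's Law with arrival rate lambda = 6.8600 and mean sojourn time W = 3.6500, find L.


Little's Law: L = lambda * W
= 6.8600 * 3.6500
= 25.0390

25.0390


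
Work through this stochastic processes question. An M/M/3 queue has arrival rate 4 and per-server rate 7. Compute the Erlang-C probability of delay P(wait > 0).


a = lambda/mu = 0.5714
rho = a/c = 0.1905
Erlang-C formula applied:
C(c,a) = 0.0217

0.0217


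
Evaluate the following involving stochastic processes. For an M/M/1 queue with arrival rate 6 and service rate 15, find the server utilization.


rho = lambda/mu
= 6/15
= 0.4000

0.4000


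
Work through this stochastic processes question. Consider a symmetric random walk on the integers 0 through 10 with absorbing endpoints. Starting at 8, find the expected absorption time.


For symmetric RW on 0,...,N with absorbing barriers, E(i) = i*(N-i)
E(8) = 8 * 2 = 16

16


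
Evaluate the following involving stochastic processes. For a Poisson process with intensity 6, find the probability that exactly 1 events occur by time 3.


P(N(t)=k) = (lambda*t)^k * exp(-lambda*t) / k!
lambda*t = 18
= 18^1 * exp(-18) / 1!
= 18 * 1.5230e-08 / 1
= 2.7414e-07

2.7414e-07


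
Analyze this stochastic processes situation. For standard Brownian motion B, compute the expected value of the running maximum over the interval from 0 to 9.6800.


E(max B(s)) = sqrt(2t/pi)
= sqrt(2*9.6800/pi)
= sqrt(6.1625)
= 2.4824

2.4824


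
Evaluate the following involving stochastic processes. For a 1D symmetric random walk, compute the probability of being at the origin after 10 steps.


P(S(10) = 0) = C(10,5) / 4^5
= 252 / 1024
= 0.2461

0.2461


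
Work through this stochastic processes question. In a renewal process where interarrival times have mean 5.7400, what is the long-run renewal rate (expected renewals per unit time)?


Long-run renewal rate = 1/E(X)
= 1/5.7400
= 0.1742

0.1742


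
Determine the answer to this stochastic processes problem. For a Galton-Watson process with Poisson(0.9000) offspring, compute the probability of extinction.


Since mu = 0.9000 <= 1, extinction probability = 1.

1.0000


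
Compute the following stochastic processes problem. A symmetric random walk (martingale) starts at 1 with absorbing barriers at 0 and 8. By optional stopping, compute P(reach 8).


By optional stopping theorem: E(M at tau) = M(0) = 1
P(hit 8)*8 + P(hit 0)*0 = 1
P(hit 8) = (1 - 0)/(8 - 0) = 1/8 = 0.1250

0.1250


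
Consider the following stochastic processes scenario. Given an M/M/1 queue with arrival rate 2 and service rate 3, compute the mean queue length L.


rho = 2/3 = 0.6667
L = rho/(1-rho)
= 0.6667/0.3333
= 2.0000

2.0000


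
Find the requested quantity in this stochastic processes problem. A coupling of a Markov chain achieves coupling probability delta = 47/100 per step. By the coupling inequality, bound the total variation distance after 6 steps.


TV distance bound <= (1-delta)^n
= (1 - 0.4700)^6
= 0.5300^6
= 0.0222

0.0222


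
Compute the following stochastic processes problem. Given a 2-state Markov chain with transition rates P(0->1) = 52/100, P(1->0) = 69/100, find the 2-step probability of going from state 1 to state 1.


Computing P^2 by matrix multiplication.
P = [[0.4800, 0.5200], [0.6900, 0.3100]]
After raising P to the power 2:
P^2(1,1) = 0.4549

0.4549


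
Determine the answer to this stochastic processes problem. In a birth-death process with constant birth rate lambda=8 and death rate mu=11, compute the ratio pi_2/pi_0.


For birth-death process, pi_n/pi_0 = (lambda/mu)^n
= (8/11)^2
= 0.5289

0.5289


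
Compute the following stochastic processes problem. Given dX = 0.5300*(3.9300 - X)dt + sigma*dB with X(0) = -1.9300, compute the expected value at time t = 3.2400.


E[X(t)] = mu + (X(0) - mu)*exp(-theta*t)
= 3.9300 + (-1.9300 - 3.9300)*exp(-0.5300*3.2400)
= 3.9300 + -5.8600 * 0.1796
= 2.8777

2.8777


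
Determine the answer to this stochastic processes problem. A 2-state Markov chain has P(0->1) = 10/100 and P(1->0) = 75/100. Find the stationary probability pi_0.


Stationary distribution: pi_0 = p10/(p01+p10), pi_1 = p01/(p01+p10)
p01 = 0.1000, p10 = 0.7500
pi_0 = 0.8824

0.8824


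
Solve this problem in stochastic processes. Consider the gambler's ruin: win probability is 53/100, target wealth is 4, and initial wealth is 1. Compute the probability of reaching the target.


Gambler's ruin formula:
r = q/p = 0.4700/0.5300 = 0.8868
P(win) = (1 - r^i)/(1 - r^N)
= (1 - 0.8868^1)/(1 - 0.8868^4)
= 0.2967

0.2967


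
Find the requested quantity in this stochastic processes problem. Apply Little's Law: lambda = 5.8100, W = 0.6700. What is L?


Little's Law: L = lambda * W
= 5.8100 * 0.6700
= 3.8927

3.8927


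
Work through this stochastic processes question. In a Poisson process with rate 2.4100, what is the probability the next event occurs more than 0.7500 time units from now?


P(X > t) = exp(-lambda * t)
= exp(-2.4100 * 0.7500)
= exp(-1.8075) = 0.1641

0.1641


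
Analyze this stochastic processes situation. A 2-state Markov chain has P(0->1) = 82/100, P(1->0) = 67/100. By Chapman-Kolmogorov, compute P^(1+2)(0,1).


P^3 = P^1 * P^2
Computing via matrix multiplication of the transition matrix.
Entry (0,1) of P^3 = 0.6151

0.6151


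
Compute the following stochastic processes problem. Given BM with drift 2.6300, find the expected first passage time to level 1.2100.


Expected first passage time = a/mu
= 1.2100/2.6300
= 0.4601

0.4601


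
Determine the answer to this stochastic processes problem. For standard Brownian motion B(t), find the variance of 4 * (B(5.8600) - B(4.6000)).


Var(alpha*(B(t)-B(s))) = alpha^2 * (t-s)
= 4^2 * (5.8600 - 4.6000)
= 16 * 1.2600
= 20.1600

20.1600


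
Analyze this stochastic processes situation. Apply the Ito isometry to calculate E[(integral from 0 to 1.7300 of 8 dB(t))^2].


By Ito isometry: E[(int f dB)^2] = int f^2 dt
= 8^2 * 1.7300
= 64 * 1.7300 = 110.7200

110.7200


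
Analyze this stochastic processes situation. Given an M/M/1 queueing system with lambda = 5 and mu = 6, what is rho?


rho = lambda/mu
= 5/6
= 0.8333

0.8333


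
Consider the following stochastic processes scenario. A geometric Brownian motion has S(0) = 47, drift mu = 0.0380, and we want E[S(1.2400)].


E[S(t)] = S(0) * exp(mu * t)
= 47 * exp(0.0380 * 1.2400)
= 47 * 1.0482
= 49.2676

49.2676


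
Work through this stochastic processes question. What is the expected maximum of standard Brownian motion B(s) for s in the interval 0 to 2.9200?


E(max B(s)) = sqrt(2t/pi)
= sqrt(2*2.9200/pi)
= sqrt(1.8589)
= 1.3634

1.3634


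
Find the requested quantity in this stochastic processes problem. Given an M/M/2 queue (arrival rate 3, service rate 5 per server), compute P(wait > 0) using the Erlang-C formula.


a = lambda/mu = 0.6000
rho = a/c = 0.3000
Erlang-C formula applied:
C(c,a) = 0.1385

0.1385


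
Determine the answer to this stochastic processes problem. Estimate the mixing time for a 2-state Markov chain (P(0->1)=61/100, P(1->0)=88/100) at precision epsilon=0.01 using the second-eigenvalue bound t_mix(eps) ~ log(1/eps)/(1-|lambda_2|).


lambda_2 = |1 - p01 - p10| = |1 - 0.6100 - 0.8800| = 0.4900
t_mix ~ log(1/eps)/(1 - |lambda_2|)
= log(100)/(1 - 0.4900) = 4.6052/0.5100
= 9.0297

9.0297


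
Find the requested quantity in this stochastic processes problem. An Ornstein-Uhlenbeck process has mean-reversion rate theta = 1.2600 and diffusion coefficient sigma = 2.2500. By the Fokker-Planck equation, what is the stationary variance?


Stationary variance = sigma^2 / (2*theta)
= 2.2500^2 / (2*1.2600)
= 5.0625 / 2.5200
= 2.0089

2.0089


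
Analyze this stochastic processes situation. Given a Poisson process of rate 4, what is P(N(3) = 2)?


P(N(t)=k) = (lambda*t)^k * exp(-lambda*t) / k!
lambda*t = 12
= 12^2 * exp(-12) / 2!
= 144 * 6.1442e-06 / 2
= 4.4238e-04

4.4238e-04


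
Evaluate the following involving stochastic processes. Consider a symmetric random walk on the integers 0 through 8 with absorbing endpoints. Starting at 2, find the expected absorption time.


For symmetric RW on 0,...,N with absorbing barriers, E(i) = i*(N-i)
E(2) = 2 * 6 = 12

12


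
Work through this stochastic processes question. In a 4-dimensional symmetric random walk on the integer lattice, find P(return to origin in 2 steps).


P(return in 2 steps) = P(reverse first step) = 1/(2d)
= 1/8
= 0.1250

0.1250


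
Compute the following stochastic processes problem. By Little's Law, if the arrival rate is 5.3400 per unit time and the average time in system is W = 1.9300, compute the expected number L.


Little's Law: L = lambda * W
= 5.3400 * 1.9300
= 10.3062

10.3062


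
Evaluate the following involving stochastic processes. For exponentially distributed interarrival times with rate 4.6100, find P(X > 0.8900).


P(X > t) = exp(-lambda * t)
= exp(-4.6100 * 0.8900)
= exp(-4.1029) = 0.0165

0.0165


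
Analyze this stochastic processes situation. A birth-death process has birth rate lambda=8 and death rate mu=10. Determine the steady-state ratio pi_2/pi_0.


For birth-death process, pi_n/pi_0 = (lambda/mu)^n
= (8/10)^2
= 0.6400

0.6400


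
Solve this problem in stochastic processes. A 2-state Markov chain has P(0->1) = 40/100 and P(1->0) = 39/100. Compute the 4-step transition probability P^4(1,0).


Computing P^4 by matrix multiplication.
P = [[0.6000, 0.4000], [0.3900, 0.6100]]
After raising P to the power 4:
P^4(1,0) = 0.4927

0.4927


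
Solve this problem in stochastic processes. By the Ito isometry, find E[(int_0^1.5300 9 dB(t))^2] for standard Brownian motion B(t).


By Ito isometry: E[(int f dB)^2] = int f^2 dt
= 9^2 * 1.5300
= 81 * 1.5300 = 123.9300

123.9300


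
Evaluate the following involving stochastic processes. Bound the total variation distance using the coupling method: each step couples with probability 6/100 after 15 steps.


TV distance bound <= (1-delta)^n
= (1 - 0.0600)^15
= 0.9400^15
= 0.3953

0.3953


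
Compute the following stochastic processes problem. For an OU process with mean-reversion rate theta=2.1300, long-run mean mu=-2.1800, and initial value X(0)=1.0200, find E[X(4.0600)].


E[X(t)] = mu + (X(0) - mu)*exp(-theta*t)
= -2.1800 + (1.0200 - -2.1800)*exp(-2.1300*4.0600)
= -2.1800 + 3.2000 * 1.7551e-04
= -2.1794

-2.1794


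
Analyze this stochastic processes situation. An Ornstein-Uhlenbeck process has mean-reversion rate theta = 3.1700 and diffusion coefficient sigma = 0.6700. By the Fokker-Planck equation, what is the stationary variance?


Stationary variance = sigma^2 / (2*theta)
= 0.6700^2 / (2*3.1700)
= 0.4489 / 6.3400
= 0.0708

0.0708
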